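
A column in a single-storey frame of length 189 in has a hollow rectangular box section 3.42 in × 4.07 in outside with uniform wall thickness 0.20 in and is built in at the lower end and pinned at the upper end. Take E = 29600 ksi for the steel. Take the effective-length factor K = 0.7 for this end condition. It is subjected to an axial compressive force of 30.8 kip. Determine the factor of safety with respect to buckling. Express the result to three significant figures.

Inner dimensions: h_i = 4.07 − 2×0.20 = 3.670 in, b_i = 3.42 − 2×0.20 = 3.020 in
Weak-axis I_min = (h_o·b_o³ − h_i·b_i³)/12 with b_o = 3.42, b_i = 3.020 in (shorter outer/inner sides).
I_min = (4.07×3.42³ − 3.670×3.020³)/12 = 5.143 in⁴
Effective length L_e = K·L = 0.7 × 189 = 132.3 in
P_cr = π²EI / L_e² = π² × 29600×10³ × 5.143 / 132.3² = 8.585×10^4 lb
Factor of safety n = P_cr / P = 85.848 / 30.8 = 2.79

n ≈ 2.79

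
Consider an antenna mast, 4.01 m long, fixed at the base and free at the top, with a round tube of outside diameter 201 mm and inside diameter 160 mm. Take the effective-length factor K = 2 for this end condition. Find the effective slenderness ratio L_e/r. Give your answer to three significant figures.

d_o = 201 mm, d_i = 160 mm
I = π(d_o⁴ − d_i⁴)/64 = π(201⁴ − 160.0⁴)/64 = 4.795×10^7 mm⁴
A = 1.162×10^4 mm²;  r_min = √(I/A) = √(4.795×10^7/1.162×10^4) = 64.23 mm
L_e = K·L = 2 × 4.01 m = 8.020 m = 8020.0 mm
λ = L_e / r_min = 8020.0 / 64.23 = 125

λ ≈ 125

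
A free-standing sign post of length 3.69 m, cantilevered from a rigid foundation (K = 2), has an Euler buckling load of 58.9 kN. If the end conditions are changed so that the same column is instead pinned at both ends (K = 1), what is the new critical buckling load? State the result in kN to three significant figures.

P_cr ∝ 1/K², so P_cr,new = P_cr,old × (K_old/K_new)² = 58.9 × (2/1)²
= 58.9 × 4.000 = 236 kN

P_cr ≈ 236 kN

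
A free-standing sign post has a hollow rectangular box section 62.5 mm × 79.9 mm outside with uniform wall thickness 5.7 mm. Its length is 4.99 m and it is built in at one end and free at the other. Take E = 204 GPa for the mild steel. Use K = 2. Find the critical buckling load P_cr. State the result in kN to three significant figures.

Inner dimensions: h_i = 79.9 − 2×5.7 = 68.50 mm, b_i = 62.5 − 2×5.7 = 51.10 mm
Weak-axis I_min = (h_o·b_o³ − h_i·b_i³)/12 with b_o = 62.5, b_i = 51.10 mm (shorter outer/inner sides).
I_min = (79.9×62.5³ − 68.50×51.10³)/12 = 8.639×10^5 mm⁴
I = 8.639×10^5 mm⁴ = 8.639×10^-7 m⁴
Effective length L_e = K·L = 2 × 4.99 = 9.980 m
P_cr = π²EI / L_e² = π² × 204×10⁹ × 8.639×10^-7 / 9.980² = 1.746×10^4 N

P_cr ≈ 17.5 kN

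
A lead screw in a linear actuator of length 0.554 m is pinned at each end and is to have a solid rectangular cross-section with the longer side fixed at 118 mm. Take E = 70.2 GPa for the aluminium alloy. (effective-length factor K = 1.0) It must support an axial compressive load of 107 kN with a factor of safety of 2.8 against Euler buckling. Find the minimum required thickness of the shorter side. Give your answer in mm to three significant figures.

Required P_cr = n·P = 2.8 × 107 = 299.6 kN
L_e = K·L = 1 × 0.554 = 0.5540 m
Required I = P_cr·L_e²/(π²E) = 2.996×10^5 × 0.5540² / (π² × 7.02×10^10) = 1.327×10^-7 m⁴
I_req = 1.327×10^5 mm⁴
Rectangle, weak axis: I_min = h·b³/12 with h = 118 mm fixed  ⇒  b = (12I/h)^(1/3) = 23.8 mm

b ≈ 23.8 mm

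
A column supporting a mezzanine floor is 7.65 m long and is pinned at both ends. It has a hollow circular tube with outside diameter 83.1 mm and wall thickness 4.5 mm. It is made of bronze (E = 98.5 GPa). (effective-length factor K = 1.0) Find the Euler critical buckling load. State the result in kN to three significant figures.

Inner diameter d_i = 83.1 − 2×4.5 = 74.10 mm
I = π(d_o⁴ − d_i⁴)/64 = π(83.1⁴ − 74.10⁴)/64 = 8.609×10^5 mm⁴
I = 8.609×10^5 mm⁴ = 8.609×10^-7 m⁴
Effective length L_e = K·L = 1 × 7.65 = 7.650 m
P_cr = π²EI / L_e² = π² × 98.5×10⁹ × 8.609×10^-7 / 7.650² = 1.430×10^4 N

P_cr ≈ 14.3 kN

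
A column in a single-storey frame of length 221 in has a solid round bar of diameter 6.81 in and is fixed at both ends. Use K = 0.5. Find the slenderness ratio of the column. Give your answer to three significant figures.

λ ≈ 64.9

For a solid circle r = d/4 = 6.81/4 = 1.702 in
L_e = K·L = 0.5 × 221 = 110.5 in
λ = L_e / r_min = 110.50 / 1.702 = 64.9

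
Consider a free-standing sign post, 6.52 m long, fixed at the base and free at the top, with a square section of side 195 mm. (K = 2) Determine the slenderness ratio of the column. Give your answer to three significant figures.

λ ≈ 232

For a square r = a/√12 = 195/√12 = 56.29 mm
L_e = K·L = 2 × 6.52 m = 13.04 m = 13040 mm
λ = L_e / r_min = 13040 / 56.29 = 232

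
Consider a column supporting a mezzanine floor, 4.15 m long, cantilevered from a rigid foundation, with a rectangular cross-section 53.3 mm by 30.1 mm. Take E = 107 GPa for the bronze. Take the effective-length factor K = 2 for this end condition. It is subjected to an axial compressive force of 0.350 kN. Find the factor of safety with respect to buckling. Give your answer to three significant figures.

n ≈ 5.31

Buckling occurs about the weak axis: I_min = h·b³/12 with b = 30.1 mm (the shorter side).
I_min = 53.3×30.1³/12 = 1.211×10^5 mm⁴
I = 1.211×10^5 mm⁴ = 1.211×10^-7 m⁴
Effective length L_e = K·L = 2 × 4.15 = 8.300 m
P_cr = π²EI / L_e² = π² × 107×10⁹ × 1.211×10^-7 / 8.300² = 1.857×10^3 N
Factor of safety n = P_cr / P = 1.8568 / 0.350 = 5.31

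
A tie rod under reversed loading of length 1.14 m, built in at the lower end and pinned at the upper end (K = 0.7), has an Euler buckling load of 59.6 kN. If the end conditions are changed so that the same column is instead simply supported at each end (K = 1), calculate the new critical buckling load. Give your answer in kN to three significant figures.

P_cr ∝ 1/K², so P_cr,new = P_cr,old × (K_old/K_new)² = 59.6 × (0.7/1)²
= 59.6 × 0.4900 = 29.2 kN

P_cr ≈ 29.2 kN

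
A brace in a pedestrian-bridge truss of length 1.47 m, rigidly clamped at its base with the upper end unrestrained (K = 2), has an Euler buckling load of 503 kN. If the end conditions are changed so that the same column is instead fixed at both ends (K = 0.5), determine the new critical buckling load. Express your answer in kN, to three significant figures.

P_cr ∝ 1/K², so P_cr,new = P_cr,old × (K_old/K_new)² = 503 × (2/0.5)²
= 503 × 16.00 = 8050 kN

P_cr ≈ 8050 kN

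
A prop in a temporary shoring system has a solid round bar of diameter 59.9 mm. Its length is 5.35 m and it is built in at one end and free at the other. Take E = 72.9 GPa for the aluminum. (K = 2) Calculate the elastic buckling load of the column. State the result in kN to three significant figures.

P_cr ≈ 3.97 kN

I = πd⁴/64 = π×59.9⁴/64 = 6.319×10^5 mm⁴
I = 6.319×10^5 mm⁴ = 6.319×10^-7 m⁴
Effective length L_e = K·L = 2 × 5.35 = 10.70 m
P_cr = π²EI / L_e² = π² × 72.9×10⁹ × 6.319×10^-7 / 10.70² = 3.971×10^3 N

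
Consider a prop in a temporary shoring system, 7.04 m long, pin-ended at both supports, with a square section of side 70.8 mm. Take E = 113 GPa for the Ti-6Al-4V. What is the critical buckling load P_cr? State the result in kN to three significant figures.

I = a⁴/12 = 70.8⁴/12 = 2.094×10^6 mm⁴
I = 2.094×10^6 mm⁴ = 2.094×10^-6 m⁴
Effective length L_e = K·L = 1 × 7.04 = 7.040 m
P_cr = π²EI / L_e² = π² × 113×10⁹ × 2.094×10^-6 / 7.040² = 4.712×10^4 N

P_cr ≈ 47.1 kN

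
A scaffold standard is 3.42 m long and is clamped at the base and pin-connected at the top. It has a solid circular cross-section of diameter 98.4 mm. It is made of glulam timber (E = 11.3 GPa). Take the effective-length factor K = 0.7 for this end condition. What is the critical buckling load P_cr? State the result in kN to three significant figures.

P_cr ≈ 89.6 kN

I = πd⁴/64 = π×98.4⁴/64 = 4.602×10^6 mm⁴
I = 4.602×10^6 mm⁴ = 4.602×10^-6 m⁴
Effective length L_e = K·L = 0.7 × 3.42 = 2.394 m
P_cr = π²EI / L_e² = π² × 11.3×10⁹ × 4.602×10^-6 / 2.394² = 8.955×10^4 N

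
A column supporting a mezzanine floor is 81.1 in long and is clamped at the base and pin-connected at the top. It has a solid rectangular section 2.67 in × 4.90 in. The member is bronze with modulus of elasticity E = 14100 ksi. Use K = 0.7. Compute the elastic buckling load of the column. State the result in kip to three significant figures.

P_cr ≈ 336 kip

Buckling occurs about the weak axis: I_min = h·b³/12 with b = 2.67 in (the shorter side).
I_min = 4.90×2.67³/12 = 7.772 in⁴
Effective length L_e = K·L = 0.7 × 81.1 = 56.77 in
P_cr = π²EI / L_e² = π² × 14100×10³ × 7.772 / 56.77² = 3.356×10^5 lb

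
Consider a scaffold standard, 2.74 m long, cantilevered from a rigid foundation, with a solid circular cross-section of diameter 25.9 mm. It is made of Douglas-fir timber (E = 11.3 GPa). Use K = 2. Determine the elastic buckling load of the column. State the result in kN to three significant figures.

P_cr ≈ 0.0820 kN

I = πd⁴/64 = π×25.9⁴/64 = 2.209×10^4 mm⁴
I = 2.209×10^4 mm⁴ = 2.209×10^-8 m⁴
Effective length L_e = K·L = 2 × 2.74 = 5.480 m
P_cr = π²EI / L_e² = π² × 11.3×10⁹ × 2.209×10^-8 / 5.480² = 82.03 N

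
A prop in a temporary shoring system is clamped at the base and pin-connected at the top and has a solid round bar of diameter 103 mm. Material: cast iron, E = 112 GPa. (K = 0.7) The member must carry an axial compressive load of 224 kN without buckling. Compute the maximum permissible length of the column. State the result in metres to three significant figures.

I = πd⁴/64 = π×103⁴/64 = 5.525×10^6 mm⁴
I = 5.525×10^-6 m⁴
At the buckling limit P_cr = P = 2.240×10^5 N
From P_cr = π²EI/(K·L)²:  L = (1/K)·√(π²EI/P_cr) = (1/0.7)·√(π²×1.12×10^11×5.525×10^-6/2.240×10^5)
L = 7.46 m

L_max ≈ 7.46 m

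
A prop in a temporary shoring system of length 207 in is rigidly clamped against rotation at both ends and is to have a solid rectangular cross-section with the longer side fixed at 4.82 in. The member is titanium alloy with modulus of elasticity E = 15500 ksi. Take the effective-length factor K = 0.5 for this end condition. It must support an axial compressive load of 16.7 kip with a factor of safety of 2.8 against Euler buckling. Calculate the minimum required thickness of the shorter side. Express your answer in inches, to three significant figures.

b ≈ 2.01 in

Required P_cr = n·P = 2.8 × 16.7 = 46.76 kip
L_e = K·L = 0.5 × 207 = 103.5 in
Required I = P_cr·L_e²/(π²E) = 4.676×10^4 × 103.5² / (π² × 1.55×10^7) = 3.274 in⁴
Rectangle, weak axis: I_min = h·b³/12 with h = 4.82 in fixed  ⇒  b = (12I/h)^(1/3) = 2.01 in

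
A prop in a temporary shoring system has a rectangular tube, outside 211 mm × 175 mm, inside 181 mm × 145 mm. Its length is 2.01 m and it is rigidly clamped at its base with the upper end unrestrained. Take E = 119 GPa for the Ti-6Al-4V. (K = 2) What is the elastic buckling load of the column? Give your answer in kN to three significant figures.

P_cr ≈ 3510 kN

Weak-axis I_min = (h_o·b_o³ − h_i·b_i³)/12 with b_o = 175, b_i = 145.0 mm (shorter outer/inner sides).
I_min = (211×175³ − 181.0×145.0³)/12 = 4.825×10^7 mm⁴
I = 4.825×10^7 mm⁴ = 4.825×10^-5 m⁴
Effective length L_e = K·L = 2 × 2.01 = 4.020 m
P_cr = π²EI / L_e² = π² × 119×10⁹ × 4.825×10^-5 / 4.020² = 3.507×10^6 N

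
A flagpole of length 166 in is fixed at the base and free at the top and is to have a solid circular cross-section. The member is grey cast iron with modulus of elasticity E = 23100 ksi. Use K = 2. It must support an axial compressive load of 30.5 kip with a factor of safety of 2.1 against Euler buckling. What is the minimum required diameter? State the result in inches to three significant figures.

d ≈ 5.01 in

Required P_cr = n·P = 2.1 × 30.5 = 64.05 kip
L_e = K·L = 2 × 166 = 332.0 in
Required I = P_cr·L_e²/(π²E) = 6.405×10^4 × 332.0² / (π² × 2.31×10^7) = 30.97 in⁴
Solid circle: I = πd⁴/64  ⇒  d = (64I/π)^(1/4) = (64×30.97/π)^(1/4) = 5.01 in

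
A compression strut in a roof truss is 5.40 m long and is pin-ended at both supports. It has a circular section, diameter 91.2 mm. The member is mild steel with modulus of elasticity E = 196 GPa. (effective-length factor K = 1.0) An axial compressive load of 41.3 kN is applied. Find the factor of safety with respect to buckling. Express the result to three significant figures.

I = πd⁴/64 = π×91.2⁴/64 = 3.396×10^6 mm⁴
I = 3.396×10^6 mm⁴ = 3.396×10^-6 m⁴
Effective length L_e = K·L = 1 × 5.40 = 5.400 m
P_cr = π²EI / L_e² = π² × 196×10⁹ × 3.396×10^-6 / 5.400² = 2.253×10^5 N
Factor of safety n = P_cr / P = 225.28 / 41.3 = 5.45

n ≈ 5.45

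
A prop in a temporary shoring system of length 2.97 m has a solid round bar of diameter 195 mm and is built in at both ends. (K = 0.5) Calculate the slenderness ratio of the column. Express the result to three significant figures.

For a solid circle r = d/4 = 195/4 = 48.75 mm
L_e = K·L = 0.5 × 2.97 m = 1.485 m = 1485.0 mm
λ = L_e / r_min = 1485.0 / 48.75 = 30.5

λ ≈ 30.5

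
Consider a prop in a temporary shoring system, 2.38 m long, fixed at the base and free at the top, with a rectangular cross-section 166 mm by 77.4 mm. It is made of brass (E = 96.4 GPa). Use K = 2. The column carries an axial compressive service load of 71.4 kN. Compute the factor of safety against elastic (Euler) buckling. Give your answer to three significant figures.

Buckling occurs about the weak axis: I_min = h·b³/12 with b = 77.4 mm (the shorter side).
I_min = 166×77.4³/12 = 6.414×10^6 mm⁴
I = 6.414×10^6 mm⁴ = 6.414×10^-6 m⁴
Effective length L_e = K·L = 2 × 2.38 = 4.760 m
P_cr = π²EI / L_e² = π² × 96.4×10⁹ × 6.414×10^-6 / 4.760² = 2.693×10^5 N
Factor of safety n = P_cr / P = 269.35 / 71.4 = 3.77

n ≈ 3.77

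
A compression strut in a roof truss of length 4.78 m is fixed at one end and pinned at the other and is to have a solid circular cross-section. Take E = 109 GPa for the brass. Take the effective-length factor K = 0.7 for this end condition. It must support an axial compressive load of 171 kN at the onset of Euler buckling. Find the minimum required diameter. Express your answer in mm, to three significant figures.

L_e = K·L = 0.7 × 4.78 = 3.346 m
Required I = P_cr·L_e²/(π²E) = 1.710×10^5 × 3.346² / (π² × 1.09×10^11) = 1.780×10^-6 m⁴
I_req = 1.780×10^6 mm⁴
Solid circle: I = πd⁴/64  ⇒  d = (64I/π)^(1/4) = (64×1.780×10^6/π)^(1/4) = 77.6 mm

d ≈ 77.6 mm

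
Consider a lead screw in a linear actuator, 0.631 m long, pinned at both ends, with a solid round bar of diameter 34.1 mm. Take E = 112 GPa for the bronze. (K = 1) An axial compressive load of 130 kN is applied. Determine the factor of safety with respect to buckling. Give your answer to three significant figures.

I = πd⁴/64 = π×34.1⁴/64 = 6.637×10^4 mm⁴
I = 6.637×10^4 mm⁴ = 6.637×10^-8 m⁴
Effective length L_e = K·L = 1 × 0.631 = 0.6310 m
P_cr = π²EI / L_e² = π² × 112×10⁹ × 6.637×10^-8 / 0.6310² = 1.843×10^5 N
Factor of safety n = P_cr / P = 184.27 / 130 = 1.42

n ≈ 1.42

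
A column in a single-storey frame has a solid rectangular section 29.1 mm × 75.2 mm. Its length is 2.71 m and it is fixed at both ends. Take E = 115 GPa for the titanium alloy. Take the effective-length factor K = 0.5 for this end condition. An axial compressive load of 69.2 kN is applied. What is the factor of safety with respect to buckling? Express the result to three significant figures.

n ≈ 1.38

Buckling occurs about the weak axis: I_min = h·b³/12 with b = 29.1 mm (the shorter side).
I_min = 75.2×29.1³/12 = 1.544×10^5 mm⁴
I = 1.544×10^5 mm⁴ = 1.544×10^-7 m⁴
Effective length L_e = K·L = 0.5 × 2.71 = 1.355 m
P_cr = π²EI / L_e² = π² × 115×10⁹ × 1.544×10^-7 / 1.355² = 9.546×10^4 N
Factor of safety n = P_cr / P = 95.463 / 69.2 = 1.38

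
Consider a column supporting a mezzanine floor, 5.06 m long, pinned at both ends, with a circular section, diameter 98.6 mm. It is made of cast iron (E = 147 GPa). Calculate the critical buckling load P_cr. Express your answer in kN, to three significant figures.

I = πd⁴/64 = π×98.6⁴/64 = 4.640×10^6 mm⁴
I = 4.640×10^6 mm⁴ = 4.640×10^-6 m⁴
Effective length L_e = K·L = 1 × 5.06 = 5.060 m
P_cr = π²EI / L_e² = π² × 147×10⁹ × 4.640×10^-6 / 5.060² = 2.629×10^5 N

P_cr ≈ 263 kN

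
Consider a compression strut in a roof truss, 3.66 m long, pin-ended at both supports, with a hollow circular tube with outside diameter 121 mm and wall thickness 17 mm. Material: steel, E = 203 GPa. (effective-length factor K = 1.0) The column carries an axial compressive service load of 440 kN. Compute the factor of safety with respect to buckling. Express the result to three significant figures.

Inner diameter d_i = 121 − 2×17 = 87.00 mm
I = π(d_o⁴ − d_i⁴)/64 = π(121⁴ − 87.00⁴)/64 = 7.710×10^6 mm⁴
I = 7.710×10^6 mm⁴ = 7.710×10^-6 m⁴
Effective length L_e = K·L = 1 × 3.66 = 3.660 m
P_cr = π²EI / L_e² = π² × 203×10⁹ × 7.710×10^-6 / 3.660² = 1.153×10^6 N
Factor of safety n = P_cr / P = 1153.2 / 440 = 2.62

n ≈ 2.62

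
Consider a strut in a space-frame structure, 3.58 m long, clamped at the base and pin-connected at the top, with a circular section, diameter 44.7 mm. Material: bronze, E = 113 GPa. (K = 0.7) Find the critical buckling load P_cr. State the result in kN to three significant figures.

P_cr ≈ 34.8 kN

I = πd⁴/64 = π×44.7⁴/64 = 1.960×10^5 mm⁴
I = 1.960×10^5 mm⁴ = 1.960×10^-7 m⁴
Effective length L_e = K·L = 0.7 × 3.58 = 2.506 m
P_cr = π²EI / L_e² = π² × 113×10⁹ × 1.960×10^-7 / 2.506² = 3.480×10^4 N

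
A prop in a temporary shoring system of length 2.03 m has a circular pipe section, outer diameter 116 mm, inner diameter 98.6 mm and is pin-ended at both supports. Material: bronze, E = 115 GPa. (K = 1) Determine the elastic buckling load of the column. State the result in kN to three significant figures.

P_cr ≈ 1170 kN

d_o = 116 mm, d_i = 98.6 mm
I = π(d_o⁴ − d_i⁴)/64 = π(116⁴ − 98.60⁴)/64 = 4.248×10^6 mm⁴
I = 4.248×10^6 mm⁴ = 4.248×10^-6 m⁴
Effective length L_e = K·L = 1 × 2.03 = 2.030 m
P_cr = π²EI / L_e² = π² × 115×10⁹ × 4.248×10^-6 / 2.030² = 1.170×10^6 N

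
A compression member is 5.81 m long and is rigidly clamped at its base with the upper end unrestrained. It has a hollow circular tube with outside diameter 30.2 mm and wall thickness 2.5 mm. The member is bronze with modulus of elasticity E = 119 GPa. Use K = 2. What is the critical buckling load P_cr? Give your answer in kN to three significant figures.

P_cr ≈ 0.183 kN

Inner diameter d_i = 30.2 − 2×2.5 = 25.20 mm
I = π(d_o⁴ − d_i⁴)/64 = π(30.2⁴ − 25.20⁴)/64 = 2.104×10^4 mm⁴
I = 2.104×10^4 mm⁴ = 2.104×10^-8 m⁴
Effective length L_e = K·L = 2 × 5.81 = 11.62 m
P_cr = π²EI / L_e² = π² × 119×10⁹ × 2.104×10^-8 / 11.62² = 183.0 N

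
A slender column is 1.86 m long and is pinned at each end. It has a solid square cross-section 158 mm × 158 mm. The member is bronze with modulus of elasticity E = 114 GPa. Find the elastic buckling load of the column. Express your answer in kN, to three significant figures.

P_cr ≈ 16900 kN

I = a⁴/12 = 158⁴/12 = 5.193×10^7 mm⁴
I = 5.193×10^7 mm⁴ = 5.193×10^-5 m⁴
Effective length L_e = K·L = 1 × 1.86 = 1.860 m
P_cr = π²EI / L_e² = π² × 114×10⁹ × 5.193×10^-5 / 1.860² = 1.689×10^7 N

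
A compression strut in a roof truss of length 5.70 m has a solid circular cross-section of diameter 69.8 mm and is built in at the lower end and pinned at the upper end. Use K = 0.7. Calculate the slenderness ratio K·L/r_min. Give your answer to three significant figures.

λ ≈ 229

For a solid circle r = d/4 = 69.8/4 = 17.45 mm
L_e = K·L = 0.7 × 5.70 m = 3.990 m = 3990.0 mm
λ = L_e / r_min = 3990.0 / 17.45 = 229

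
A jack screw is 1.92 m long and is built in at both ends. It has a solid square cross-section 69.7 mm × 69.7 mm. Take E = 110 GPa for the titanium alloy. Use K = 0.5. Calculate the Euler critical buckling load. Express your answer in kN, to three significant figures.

I = a⁴/12 = 69.7⁴/12 = 1.967×10^6 mm⁴
I = 1.967×10^6 mm⁴ = 1.967×10^-6 m⁴
Effective length L_e = K·L = 0.5 × 1.92 = 0.9600 m
P_cr = π²EI / L_e² = π² × 110×10⁹ × 1.967×10^-6 / 0.9600² = 2.317×10^6 N

P_cr ≈ 2320 kN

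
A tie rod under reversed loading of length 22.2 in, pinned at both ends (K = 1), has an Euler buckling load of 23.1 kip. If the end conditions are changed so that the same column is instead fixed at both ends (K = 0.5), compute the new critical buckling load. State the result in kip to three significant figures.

P_cr ∝ 1/K², so P_cr,new = P_cr,old × (K_old/K_new)² = 23.1 × (1/0.5)²
= 23.1 × 4.000 = 92.4 kip

P_cr ≈ 92.4 kip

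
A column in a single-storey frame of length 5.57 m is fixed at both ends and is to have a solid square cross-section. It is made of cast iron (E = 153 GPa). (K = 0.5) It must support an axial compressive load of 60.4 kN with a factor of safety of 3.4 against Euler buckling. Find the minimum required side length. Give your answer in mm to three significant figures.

a ≈ 59.6 mm

Required P_cr = n·P = 3.4 × 60.4 = 205.4 kN
L_e = K·L = 0.5 × 5.57 = 2.785 m
Required I = P_cr·L_e²/(π²E) = 2.054×10^5 × 2.785² / (π² × 1.53×10^11) = 1.055×10^-6 m⁴
I_req = 1.055×10^6 mm⁴
Solid square: I = a⁴/12  ⇒  a = (12I)^(1/4) = (12×1.055×10^6)^(1/4) = 59.6 mm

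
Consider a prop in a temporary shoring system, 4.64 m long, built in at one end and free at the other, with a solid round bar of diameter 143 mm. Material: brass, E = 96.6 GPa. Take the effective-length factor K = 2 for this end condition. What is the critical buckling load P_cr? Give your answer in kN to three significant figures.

I = πd⁴/64 = π×143⁴/64 = 2.053×10^7 mm⁴
I = 2.053×10^7 mm⁴ = 2.053×10^-5 m⁴
Effective length L_e = K·L = 2 × 4.64 = 9.280 m
P_cr = π²EI / L_e² = π² × 96.6×10⁹ × 2.053×10^-5 / 9.280² = 2.272×10^5 N

P_cr ≈ 227 kN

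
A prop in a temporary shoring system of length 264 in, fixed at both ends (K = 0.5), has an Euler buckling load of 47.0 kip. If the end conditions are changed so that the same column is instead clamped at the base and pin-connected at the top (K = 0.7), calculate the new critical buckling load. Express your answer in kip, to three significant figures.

P_cr ∝ 1/K², so P_cr,new = P_cr,old × (K_old/K_new)² = 47.0 × (0.5/0.7)²
= 47.0 × 0.5102 = 24.0 kip

P_cr ≈ 24.0 kip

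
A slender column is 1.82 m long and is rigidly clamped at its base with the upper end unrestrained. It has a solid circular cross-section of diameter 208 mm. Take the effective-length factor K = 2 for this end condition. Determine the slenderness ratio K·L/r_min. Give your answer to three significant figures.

λ ≈ 70.0

I = πd⁴/64 = π×208⁴/64 = 9.188×10^7 mm⁴
A = 3.398×10^4 mm²;  r_min = √(I/A) = √(9.188×10^7/3.398×10^4) = 52.00 mm
L_e = K·L = 2 × 1.82 m = 3.640 m = 3640.0 mm
λ = L_e / r_min = 3640.0 / 52.00 = 70.0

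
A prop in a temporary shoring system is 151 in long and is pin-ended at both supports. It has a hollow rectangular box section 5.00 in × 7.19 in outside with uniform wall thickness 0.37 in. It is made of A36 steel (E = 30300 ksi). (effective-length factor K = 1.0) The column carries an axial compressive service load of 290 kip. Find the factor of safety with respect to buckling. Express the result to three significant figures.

Inner dimensions: h_i = 7.19 − 2×0.37 = 6.450 in, b_i = 5.00 − 2×0.37 = 4.260 in
Weak-axis I_min = (h_o·b_o³ − h_i·b_i³)/12 with b_o = 5.00, b_i = 4.260 in (shorter outer/inner sides).
I_min = (7.19×5.00³ − 6.450×4.260³)/12 = 33.34 in⁴
Effective length L_e = K·L = 1 × 151 = 151.0 in
P_cr = π²EI / L_e² = π² × 30300×10³ × 33.34 / 151.0² = 4.373×10^5 lb
Factor of safety n = P_cr / P = 437.31 / 290 = 1.51

n ≈ 1.51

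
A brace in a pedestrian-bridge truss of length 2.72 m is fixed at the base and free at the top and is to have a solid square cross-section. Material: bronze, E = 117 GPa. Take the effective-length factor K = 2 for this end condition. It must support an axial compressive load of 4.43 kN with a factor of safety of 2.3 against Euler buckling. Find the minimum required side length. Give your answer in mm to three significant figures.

Required P_cr = n·P = 2.3 × 4.43 = 10.19 kN
L_e = K·L = 2 × 2.72 = 5.440 m
Required I = P_cr·L_e²/(π²E) = 1.019×10^4 × 5.440² / (π² × 1.17×10^11) = 2.611×10^-7 m⁴
I_req = 2.611×10^5 mm⁴
Solid square: I = a⁴/12  ⇒  a = (12I)^(1/4) = (12×2.611×10^5)^(1/4) = 42.1 mm

a ≈ 42.1 mm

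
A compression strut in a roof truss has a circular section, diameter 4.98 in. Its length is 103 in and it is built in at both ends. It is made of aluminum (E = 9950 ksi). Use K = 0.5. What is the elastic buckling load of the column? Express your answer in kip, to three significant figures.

P_cr ≈ 1120 kip

I = πd⁴/64 = π×4.98⁴/64 = 30.19 in⁴
Effective length L_e = K·L = 0.5 × 103 = 51.50 in
P_cr = π²EI / L_e² = π² × 9950×10³ × 30.19 / 51.50² = 1.118×10^6 lb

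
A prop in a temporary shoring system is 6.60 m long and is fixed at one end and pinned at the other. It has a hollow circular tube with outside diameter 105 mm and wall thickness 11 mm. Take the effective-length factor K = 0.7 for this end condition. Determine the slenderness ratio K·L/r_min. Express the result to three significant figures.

λ ≈ 138

Inner diameter d_i = 105 − 2×11 = 83.00 mm
I = π(d_o⁴ − d_i⁴)/64 = π(105⁴ − 83.00⁴)/64 = 3.637×10^6 mm⁴
A = 3.248×10^3 mm²;  r_min = √(I/A) = √(3.637×10^6/3.248×10^3) = 33.46 mm
L_e = K·L = 0.7 × 6.60 m = 4.620 m = 4620.0 mm
λ = L_e / r_min = 4620.0 / 33.46 = 138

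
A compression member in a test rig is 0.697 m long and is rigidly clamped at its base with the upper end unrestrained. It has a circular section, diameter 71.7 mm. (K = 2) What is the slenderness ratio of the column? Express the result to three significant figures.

For a solid circle r = d/4 = 71.7/4 = 17.92 mm
L_e = K·L = 2 × 0.697 m = 1.394 m = 1394.0 mm
λ = L_e / r_min = 1394.0 / 17.92 = 77.8

λ ≈ 77.8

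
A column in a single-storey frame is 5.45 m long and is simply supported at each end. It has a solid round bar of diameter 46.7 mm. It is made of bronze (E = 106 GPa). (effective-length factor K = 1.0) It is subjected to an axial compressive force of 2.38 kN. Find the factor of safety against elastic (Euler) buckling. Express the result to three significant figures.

I = πd⁴/64 = π×46.7⁴/64 = 2.335×10^5 mm⁴
I = 2.335×10^5 mm⁴ = 2.335×10^-7 m⁴
Effective length L_e = K·L = 1 × 5.45 = 5.450 m
P_cr = π²EI / L_e² = π² × 106×10⁹ × 2.335×10^-7 / 5.450² = 8.223×10^3 N
Factor of safety n = P_cr / P = 8.2234 / 2.38 = 3.46

n ≈ 3.46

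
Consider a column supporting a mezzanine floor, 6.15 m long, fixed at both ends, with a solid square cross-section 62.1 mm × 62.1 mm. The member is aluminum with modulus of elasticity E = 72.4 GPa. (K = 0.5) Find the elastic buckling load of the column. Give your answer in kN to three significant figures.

P_cr ≈ 93.7 kN

I = a⁴/12 = 62.1⁴/12 = 1.239×10^6 mm⁴
I = 1.239×10^6 mm⁴ = 1.239×10^-6 m⁴
Effective length L_e = K·L = 0.5 × 6.15 = 3.075 m
P_cr = π²EI / L_e² = π² × 72.4×10⁹ × 1.239×10^-6 / 3.075² = 9.366×10^4 N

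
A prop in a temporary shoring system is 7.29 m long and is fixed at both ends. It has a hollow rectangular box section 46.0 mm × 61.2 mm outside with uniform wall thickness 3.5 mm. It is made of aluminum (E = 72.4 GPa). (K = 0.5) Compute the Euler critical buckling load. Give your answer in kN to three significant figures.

P_cr ≈ 12.3 kN

Inner dimensions: h_i = 61.2 − 2×3.5 = 54.20 mm, b_i = 46.0 − 2×3.5 = 39.00 mm
Weak-axis I_min = (h_o·b_o³ − h_i·b_i³)/12 with b_o = 46.0, b_i = 39.00 mm (shorter outer/inner sides).
I_min = (61.2×46.0³ − 54.20×39.00³)/12 = 2.285×10^5 mm⁴
I = 2.285×10^5 mm⁴ = 2.285×10^-7 m⁴
Effective length L_e = K·L = 0.5 × 7.29 = 3.645 m
P_cr = π²EI / L_e² = π² × 72.4×10⁹ × 2.285×10^-7 / 3.645² = 1.229×10^4 N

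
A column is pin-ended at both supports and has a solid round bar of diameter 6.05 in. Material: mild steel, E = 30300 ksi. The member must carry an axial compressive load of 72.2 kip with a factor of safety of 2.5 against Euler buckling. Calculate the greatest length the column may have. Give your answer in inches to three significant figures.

L_max ≈ 330 in

I = πd⁴/64 = π×6.05⁴/64 = 65.76 in⁴
Required critical load P_cr = n·P = 2.5 × 72.2 = 180.5 kip = 1.805×10^5 lb
From P_cr = π²EI/(K·L)²:  L = (1/K)·√(π²EI/P_cr) = (1/1)·√(π²×3.03×10^7×65.76/1.805×10^5)
L = 330 in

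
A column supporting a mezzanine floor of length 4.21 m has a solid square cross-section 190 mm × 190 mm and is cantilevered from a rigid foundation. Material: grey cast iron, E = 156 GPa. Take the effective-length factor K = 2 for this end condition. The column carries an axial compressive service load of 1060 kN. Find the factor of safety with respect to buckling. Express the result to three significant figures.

I = a⁴/12 = 190⁴/12 = 1.086×10^8 mm⁴
I = 1.086×10^8 mm⁴ = 1.086×10^-4 m⁴
Effective length L_e = K·L = 2 × 4.21 = 8.420 m
P_cr = π²EI / L_e² = π² × 156×10⁹ × 1.086×10^-4 / 8.420² = 2.358×10^6 N
Factor of safety n = P_cr / P = 2358.5 / 1060 = 2.22

n ≈ 2.22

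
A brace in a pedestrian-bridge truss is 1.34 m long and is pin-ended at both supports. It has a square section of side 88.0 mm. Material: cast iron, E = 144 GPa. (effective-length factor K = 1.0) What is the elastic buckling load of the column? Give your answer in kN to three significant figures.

I = a⁴/12 = 88.0⁴/12 = 4.997×10^6 mm⁴
I = 4.997×10^6 mm⁴ = 4.997×10^-6 m⁴
Effective length L_e = K·L = 1 × 1.34 = 1.340 m
P_cr = π²EI / L_e² = π² × 144×10⁹ × 4.997×10^-6 / 1.340² = 3.956×10^6 N

P_cr ≈ 3960 kN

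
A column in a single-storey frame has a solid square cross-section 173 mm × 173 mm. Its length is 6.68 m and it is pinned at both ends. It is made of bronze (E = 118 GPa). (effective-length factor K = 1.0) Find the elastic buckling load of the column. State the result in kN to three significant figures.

I = a⁴/12 = 173⁴/12 = 7.465×10^7 mm⁴
I = 7.465×10^7 mm⁴ = 7.465×10^-5 m⁴
Effective length L_e = K·L = 1 × 6.68 = 6.680 m
P_cr = π²EI / L_e² = π² × 118×10⁹ × 7.465×10^-5 / 6.680² = 1.948×10^6 N

P_cr ≈ 1950 kN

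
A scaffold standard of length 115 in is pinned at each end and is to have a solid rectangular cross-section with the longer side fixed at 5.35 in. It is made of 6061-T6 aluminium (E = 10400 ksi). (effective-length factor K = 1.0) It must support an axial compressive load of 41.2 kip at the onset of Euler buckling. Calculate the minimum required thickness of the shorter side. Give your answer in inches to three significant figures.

L_e = K·L = 1 × 115 = 115.0 in
Required I = P_cr·L_e²/(π²E) = 4.120×10^4 × 115.0² / (π² × 1.04×10^7) = 5.308 in⁴
Rectangle, weak axis: I_min = h·b³/12 with h = 5.35 in fixed  ⇒  b = (12I/h)^(1/3) = 2.28 in

b ≈ 2.28 in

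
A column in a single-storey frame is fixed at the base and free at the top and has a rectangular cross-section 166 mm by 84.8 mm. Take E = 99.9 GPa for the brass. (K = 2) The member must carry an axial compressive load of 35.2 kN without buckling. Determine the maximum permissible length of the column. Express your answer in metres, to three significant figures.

L_max ≈ 7.69 m

Buckling occurs about the weak axis: I_min = h·b³/12 with b = 84.8 mm (the shorter side).
I_min = 166×84.8³/12 = 8.436×10^6 mm⁴
I = 8.436×10^-6 m⁴
At the buckling limit P_cr = P = 3.520×10^4 N
From P_cr = π²EI/(K·L)²:  L = (1/K)·√(π²EI/P_cr) = (1/2)·√(π²×9.99×10^10×8.436×10^-6/3.520×10^4)
L = 7.69 m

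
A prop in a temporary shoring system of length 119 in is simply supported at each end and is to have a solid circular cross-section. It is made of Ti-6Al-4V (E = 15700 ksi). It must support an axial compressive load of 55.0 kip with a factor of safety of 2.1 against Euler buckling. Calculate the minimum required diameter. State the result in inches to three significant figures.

d ≈ 3.83 in

Required P_cr = n·P = 2.1 × 55.0 = 115.5 kip
L_e = K·L = 1 × 119 = 119.0 in
Required I = P_cr·L_e²/(π²E) = 1.155×10^5 × 119.0² / (π² × 1.57×10^7) = 10.56 in⁴
Solid circle: I = πd⁴/64  ⇒  d = (64I/π)^(1/4) = (64×10.56/π)^(1/4) = 3.83 in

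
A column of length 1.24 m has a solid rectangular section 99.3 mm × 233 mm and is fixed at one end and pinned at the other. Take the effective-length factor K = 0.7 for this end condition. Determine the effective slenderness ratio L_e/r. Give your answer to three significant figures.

Buckling occurs about the weak axis: I_min = h·b³/12 with b = 99.3 mm (the shorter side).
I_min = 233×99.3³/12 = 1.901×10^7 mm⁴
A = 2.314×10^4 mm²;  r_min = √(I/A) = √(1.901×10^7/2.314×10^4) = 28.67 mm
L_e = K·L = 0.7 × 1.24 m = 0.8680 m = 868.00 mm
λ = L_e / r_min = 868.00 / 28.67 = 30.3

λ ≈ 30.3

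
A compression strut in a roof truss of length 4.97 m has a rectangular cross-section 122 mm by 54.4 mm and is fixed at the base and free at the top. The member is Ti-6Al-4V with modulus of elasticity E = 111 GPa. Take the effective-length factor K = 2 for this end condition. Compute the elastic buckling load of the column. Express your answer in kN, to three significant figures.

Buckling occurs about the weak axis: I_min = h·b³/12 with b = 54.4 mm (the shorter side).
I_min = 122×54.4³/12 = 1.637×10^6 mm⁴
I = 1.637×10^6 mm⁴ = 1.637×10^-6 m⁴
Effective length L_e = K·L = 2 × 4.97 = 9.940 m
P_cr = π²EI / L_e² = π² × 111×10⁹ × 1.637×10^-6 / 9.940² = 1.815×10^4 N

P_cr ≈ 18.1 kN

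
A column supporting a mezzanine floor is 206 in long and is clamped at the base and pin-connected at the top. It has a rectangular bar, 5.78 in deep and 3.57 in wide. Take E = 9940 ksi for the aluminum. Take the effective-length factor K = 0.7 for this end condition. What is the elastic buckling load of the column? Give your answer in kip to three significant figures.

P_cr ≈ 103 kip

Buckling occurs about the weak axis: I_min = h·b³/12 with b = 3.57 in (the shorter side).
I_min = 5.78×3.57³/12 = 21.92 in⁴
Effective length L_e = K·L = 0.7 × 206 = 144.2 in
P_cr = π²EI / L_e² = π² × 9940×10³ × 21.92 / 144.2² = 1.034×10^5 lb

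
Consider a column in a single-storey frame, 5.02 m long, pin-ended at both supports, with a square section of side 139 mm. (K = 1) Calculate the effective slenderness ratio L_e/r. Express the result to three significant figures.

For a square r = a/√12 = 139/√12 = 40.13 mm
L_e = K·L = 1 × 5.02 m = 5.020 m = 5020.0 mm
λ = L_e / r_min = 5020.0 / 40.13 = 125

λ ≈ 125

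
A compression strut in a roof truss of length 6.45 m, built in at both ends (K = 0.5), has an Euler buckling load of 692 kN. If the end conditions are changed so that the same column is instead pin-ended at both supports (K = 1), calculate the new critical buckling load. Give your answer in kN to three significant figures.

P_cr ≈ 173 kN

P_cr ∝ 1/K², so P_cr,new = P_cr,old × (K_old/K_new)² = 692 × (0.5/1)²
= 692 × 0.2500 = 173 kN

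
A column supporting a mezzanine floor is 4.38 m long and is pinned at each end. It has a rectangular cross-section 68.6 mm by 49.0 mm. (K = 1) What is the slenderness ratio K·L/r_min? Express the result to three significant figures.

For a rectangle r_min = b/√12 = 49.0/√12 = 14.15 mm
L_e = K·L = 1 × 4.38 m = 4.380 m = 4380.0 mm
λ = L_e / r_min = 4380.0 / 14.15 = 310

λ ≈ 310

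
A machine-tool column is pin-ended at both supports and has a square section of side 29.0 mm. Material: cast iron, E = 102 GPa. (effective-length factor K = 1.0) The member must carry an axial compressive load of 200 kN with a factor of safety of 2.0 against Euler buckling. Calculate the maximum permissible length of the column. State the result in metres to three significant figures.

I = a⁴/12 = 29.0⁴/12 = 5.894×10^4 mm⁴
I = 5.894×10^-8 m⁴
Required critical load P_cr = n·P = 2.0 × 200 = 400.0 kN = 4.000×10^5 N
From P_cr = π²EI/(K·L)²:  L = (1/K)·√(π²EI/P_cr) = (1/1)·√(π²×1.02×10^11×5.894×10^-8/4.000×10^5)
L = 0.385 m

L_max ≈ 0.385 m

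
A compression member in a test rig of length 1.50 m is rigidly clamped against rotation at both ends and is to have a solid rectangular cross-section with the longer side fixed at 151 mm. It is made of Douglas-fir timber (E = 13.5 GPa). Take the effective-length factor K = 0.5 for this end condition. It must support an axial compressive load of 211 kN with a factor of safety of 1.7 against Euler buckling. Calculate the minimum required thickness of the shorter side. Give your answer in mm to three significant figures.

b ≈ 49.4 mm

Required P_cr = n·P = 1.7 × 211 = 358.7 kN
L_e = K·L = 0.5 × 1.50 = 0.7500 m
Required I = P_cr·L_e²/(π²E) = 3.587×10^5 × 0.7500² / (π² × 1.35×10^10) = 1.514×10^-6 m⁴
I_req = 1.514×10^6 mm⁴
Rectangle, weak axis: I_min = h·b³/12 with h = 151 mm fixed  ⇒  b = (12I/h)^(1/3) = 49.4 mm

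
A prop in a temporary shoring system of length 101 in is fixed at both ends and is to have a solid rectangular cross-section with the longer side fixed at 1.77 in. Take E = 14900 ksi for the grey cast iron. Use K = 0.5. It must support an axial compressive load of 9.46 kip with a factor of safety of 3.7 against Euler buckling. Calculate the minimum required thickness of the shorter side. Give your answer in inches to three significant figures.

b ≈ 1.60 in

Required P_cr = n·P = 3.7 × 9.46 = 35.00 kip
L_e = K·L = 0.5 × 101 = 50.50 in
Required I = P_cr·L_e²/(π²E) = 3.500×10^4 × 50.50² / (π² × 1.49×10^7) = 0.6070 in⁴
Rectangle, weak axis: I_min = h·b³/12 with h = 1.77 in fixed  ⇒  b = (12I/h)^(1/3) = 1.60 in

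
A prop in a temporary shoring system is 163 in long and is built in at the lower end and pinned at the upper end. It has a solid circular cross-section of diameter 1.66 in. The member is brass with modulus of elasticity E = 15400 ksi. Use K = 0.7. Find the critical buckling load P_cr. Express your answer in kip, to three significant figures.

I = πd⁴/64 = π×1.66⁴/64 = 0.3727 in⁴
Effective length L_e = K·L = 0.7 × 163 = 114.1 in
P_cr = π²EI / L_e² = π² × 15400×10³ × 0.3727 / 114.1² = 4.352×10^3 lb

P_cr ≈ 4.35 kip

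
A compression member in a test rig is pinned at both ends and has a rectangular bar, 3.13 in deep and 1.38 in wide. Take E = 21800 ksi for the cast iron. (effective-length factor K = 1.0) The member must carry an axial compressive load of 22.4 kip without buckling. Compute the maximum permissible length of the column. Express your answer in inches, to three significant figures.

Buckling occurs about the weak axis: I_min = h·b³/12 with b = 1.38 in (the shorter side).
I_min = 3.13×1.38³/12 = 0.6855 in⁴
At the buckling limit P_cr = P = 2.240×10^4 lb
From P_cr = π²EI/(K·L)²:  L = (1/K)·√(π²EI/P_cr) = (1/1)·√(π²×2.18×10^7×0.6855/2.240×10^4)
L = 81.1 in

L_max ≈ 81.1 in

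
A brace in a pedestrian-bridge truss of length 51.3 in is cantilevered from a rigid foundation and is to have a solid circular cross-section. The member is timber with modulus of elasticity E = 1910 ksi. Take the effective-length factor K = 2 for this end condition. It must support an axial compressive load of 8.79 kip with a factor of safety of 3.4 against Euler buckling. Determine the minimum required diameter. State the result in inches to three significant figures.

Required P_cr = n·P = 3.4 × 8.79 = 29.89 kip
L_e = K·L = 2 × 51.3 = 102.6 in
Required I = P_cr·L_e²/(π²E) = 2.989×10^4 × 102.6² / (π² × 1.91×10^6) = 16.69 in⁴
Solid circle: I = πd⁴/64  ⇒  d = (64I/π)^(1/4) = (64×16.69/π)^(1/4) = 4.29 in

d ≈ 4.29 in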